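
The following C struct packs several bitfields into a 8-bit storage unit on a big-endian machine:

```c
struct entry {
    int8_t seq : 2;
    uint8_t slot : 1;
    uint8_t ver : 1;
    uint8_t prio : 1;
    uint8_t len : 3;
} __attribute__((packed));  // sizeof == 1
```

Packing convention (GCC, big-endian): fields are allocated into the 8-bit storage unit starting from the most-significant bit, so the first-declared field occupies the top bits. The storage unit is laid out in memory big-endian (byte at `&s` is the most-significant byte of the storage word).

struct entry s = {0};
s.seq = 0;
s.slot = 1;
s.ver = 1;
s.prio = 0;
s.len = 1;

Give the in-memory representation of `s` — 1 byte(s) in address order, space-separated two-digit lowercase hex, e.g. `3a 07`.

seq:2 = 0 → 0x0 << 6 → word 0x00
slot:1 = 1 → 0x1 << 5 → word 0x20
ver:1 = 1 → 0x1 << 4 → word 0x30
prio:1 = 0 → 0x0 << 3 → word 0x30
len:3 = 1 → 0x1 << 0 → word 0x31
word = 0x31 → big-endian bytes:
  [0]=0x31

31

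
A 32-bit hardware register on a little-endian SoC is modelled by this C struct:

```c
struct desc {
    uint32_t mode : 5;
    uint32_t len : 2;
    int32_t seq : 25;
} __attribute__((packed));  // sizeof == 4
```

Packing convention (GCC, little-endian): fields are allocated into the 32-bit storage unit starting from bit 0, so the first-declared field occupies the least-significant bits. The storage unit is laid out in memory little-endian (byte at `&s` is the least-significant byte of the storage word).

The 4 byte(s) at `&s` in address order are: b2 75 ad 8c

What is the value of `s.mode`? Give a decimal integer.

18

[0]=0xb2 [1]=0x75 [2]=0xad [3]=0x8c (little-endian) → word 0x8cad75b2
mode:5 @ bit 0 → (0x8cad75b2>>0)&0x1f = 0x12  ←
len:2 @ bit 5 → (0x8cad75b2>>5)&0x3 = 0x1
seq:25 @ bit 7 → (0x8cad75b2>>7)&0x1ffffff = 0x1195aeb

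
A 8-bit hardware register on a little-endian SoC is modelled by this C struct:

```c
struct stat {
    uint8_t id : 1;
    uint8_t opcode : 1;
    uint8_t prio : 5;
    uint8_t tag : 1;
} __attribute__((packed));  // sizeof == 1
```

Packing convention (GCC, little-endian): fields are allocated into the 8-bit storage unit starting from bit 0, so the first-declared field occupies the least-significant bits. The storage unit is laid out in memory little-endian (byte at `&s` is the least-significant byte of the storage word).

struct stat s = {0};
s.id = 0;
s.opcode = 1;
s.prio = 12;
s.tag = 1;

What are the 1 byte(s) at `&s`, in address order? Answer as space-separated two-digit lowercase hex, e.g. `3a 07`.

[0+:1] id=0 & 0x1 = 0x0; word=0x00
[1+:1] opcode=1 & 0x1 = 0x1; word=0x02
[2+:5] prio=12 & 0x1f = 0xc; word=0x32
[7+:1] tag=1 & 0x1 = 0x1; word=0xb2
word = 0xb2 → little-endian bytes:
  [0]=0xb2

b2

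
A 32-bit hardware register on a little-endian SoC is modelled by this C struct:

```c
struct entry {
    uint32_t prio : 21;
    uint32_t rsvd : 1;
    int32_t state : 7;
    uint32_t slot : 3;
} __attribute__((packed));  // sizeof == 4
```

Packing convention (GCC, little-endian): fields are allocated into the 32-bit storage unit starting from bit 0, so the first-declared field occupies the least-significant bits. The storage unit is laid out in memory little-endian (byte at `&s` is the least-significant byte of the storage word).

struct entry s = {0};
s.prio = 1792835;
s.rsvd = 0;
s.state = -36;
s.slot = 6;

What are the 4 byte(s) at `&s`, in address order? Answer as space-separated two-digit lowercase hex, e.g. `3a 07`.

prio:21 = 1792835 → 0x1b5b43 << 0 → word 0x001b5b43
rsvd:1 = 0 → 0x0 << 21 → word 0x001b5b43
state:7 = -36 → 0x5c << 22 → word 0x171b5b43
slot:3 = 6 → 0x6 << 29 → word 0xd71b5b43
word = 0xd71b5b43 → little-endian bytes:
  [0]=0x43  [1]=0x5b  [2]=0x1b  [3]=0xd7

43 5b 1b d7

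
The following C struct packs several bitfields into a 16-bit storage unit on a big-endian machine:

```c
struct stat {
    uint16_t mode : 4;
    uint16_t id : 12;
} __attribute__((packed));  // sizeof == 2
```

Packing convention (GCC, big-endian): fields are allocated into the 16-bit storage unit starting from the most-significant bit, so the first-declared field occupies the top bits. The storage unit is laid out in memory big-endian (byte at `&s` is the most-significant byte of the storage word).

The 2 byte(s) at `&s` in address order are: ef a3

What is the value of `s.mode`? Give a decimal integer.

[0]=0xef [1]=0xa3 (big-endian) → word 0xefa3
mode [12+:4] = (word>>12) & 0xf = 14  ←
id [0+:12] = (word>>0) & 0xfff = 4003

14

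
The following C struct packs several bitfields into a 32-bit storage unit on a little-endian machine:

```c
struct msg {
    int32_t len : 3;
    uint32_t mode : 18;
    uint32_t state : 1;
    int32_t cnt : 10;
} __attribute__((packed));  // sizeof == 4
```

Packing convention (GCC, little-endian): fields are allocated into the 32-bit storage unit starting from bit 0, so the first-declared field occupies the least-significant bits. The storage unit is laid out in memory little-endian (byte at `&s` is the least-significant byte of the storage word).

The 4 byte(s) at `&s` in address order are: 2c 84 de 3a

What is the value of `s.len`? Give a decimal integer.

[0]=0x2c [1]=0x84 [2]=0xde [3]=0x3a (little-endian) → word 0x3ade842c
len:3 @ bit 0 → (0x3ade842c>>0)&0x7 = 0x4  ←
mode:18 @ bit 3 → (0x3ade842c>>3)&0x3ffff = 0x3d085
state:1 @ bit 21 → (0x3ade842c>>21)&0x1 = 0x0
cnt:10 @ bit 22 → (0x3ade842c>>22)&0x3ff = 0xeb
len signed 3b, MSB=1: 4 - 8 = -4

-4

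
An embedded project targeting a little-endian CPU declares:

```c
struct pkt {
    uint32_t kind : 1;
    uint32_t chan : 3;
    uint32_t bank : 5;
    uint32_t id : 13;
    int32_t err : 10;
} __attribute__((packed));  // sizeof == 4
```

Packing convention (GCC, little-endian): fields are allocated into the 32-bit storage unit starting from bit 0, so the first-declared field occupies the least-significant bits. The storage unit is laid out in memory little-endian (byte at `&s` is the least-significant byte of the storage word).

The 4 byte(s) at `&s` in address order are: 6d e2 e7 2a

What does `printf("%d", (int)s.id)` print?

[0]=0x6d [1]=0xe2 [2]=0xe7 [3]=0x2a (little-endian) → word 0x2ae7e26d
kind [0+:1] = (word>>0) & 0x1 = 1
chan [1+:3] = (word>>1) & 0x7 = 6
bank [4+:5] = (word>>4) & 0x1f = 6
id [9+:13] = (word>>9) & 0x1fff = 5105  ←
err [22+:10] = (word>>22) & 0x3ff = 171

5105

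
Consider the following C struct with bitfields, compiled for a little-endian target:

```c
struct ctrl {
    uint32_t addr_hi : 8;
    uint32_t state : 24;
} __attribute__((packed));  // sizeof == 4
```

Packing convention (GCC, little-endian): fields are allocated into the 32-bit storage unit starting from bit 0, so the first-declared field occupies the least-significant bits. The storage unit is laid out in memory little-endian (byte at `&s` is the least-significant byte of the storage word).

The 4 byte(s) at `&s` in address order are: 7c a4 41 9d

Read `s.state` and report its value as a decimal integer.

10305956

[0]=0x7c [1]=0xa4 [2]=0x41 [3]=0x9d (little-endian) → word 0x9d41a47c
addr_hi:8 @ bit 0 → (0x9d41a47c>>0)&0xff = 0x7c
state:24 @ bit 8 → (0x9d41a47c>>8)&0xffffff = 0x9d41a4  ←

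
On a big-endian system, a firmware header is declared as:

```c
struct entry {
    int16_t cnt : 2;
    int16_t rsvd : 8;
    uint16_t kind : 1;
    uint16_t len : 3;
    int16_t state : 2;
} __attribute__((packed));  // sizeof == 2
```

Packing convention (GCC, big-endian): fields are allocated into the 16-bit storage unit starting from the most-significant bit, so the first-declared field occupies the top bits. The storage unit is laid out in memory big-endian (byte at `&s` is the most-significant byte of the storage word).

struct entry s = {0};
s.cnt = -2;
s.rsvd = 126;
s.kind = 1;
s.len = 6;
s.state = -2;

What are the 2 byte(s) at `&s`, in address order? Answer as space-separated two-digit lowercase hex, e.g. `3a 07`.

9f ba

[14+:2] cnt=-2 & 0x3 = 0x2; word=0x8000
[6+:8] rsvd=126 & 0xff = 0x7e; word=0x9f80
[5+:1] kind=1 & 0x1 = 0x1; word=0x9fa0
[2+:3] len=6 & 0x7 = 0x6; word=0x9fb8
[0+:2] state=-2 & 0x3 = 0x2; word=0x9fba
word = 0x9fba → big-endian bytes:
  [0]=0x9f  [1]=0xba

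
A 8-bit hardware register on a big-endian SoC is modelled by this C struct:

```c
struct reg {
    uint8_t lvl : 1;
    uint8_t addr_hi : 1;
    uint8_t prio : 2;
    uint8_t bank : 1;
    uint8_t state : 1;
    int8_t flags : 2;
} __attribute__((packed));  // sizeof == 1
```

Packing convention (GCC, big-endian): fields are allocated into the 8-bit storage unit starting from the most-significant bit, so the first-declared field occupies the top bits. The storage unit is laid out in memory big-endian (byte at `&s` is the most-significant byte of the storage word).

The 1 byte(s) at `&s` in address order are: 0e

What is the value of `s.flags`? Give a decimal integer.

-2

[0]=0x0e (big-endian) → word 0x0e
lvl:1 @ bit 7 → (0x0e>>7)&0x1 = 0x0
addr_hi:1 @ bit 6 → (0x0e>>6)&0x1 = 0x0
prio:2 @ bit 4 → (0x0e>>4)&0x3 = 0x0
bank:1 @ bit 3 → (0x0e>>3)&0x1 = 0x1
state:1 @ bit 2 → (0x0e>>2)&0x1 = 0x1
flags:2 @ bit 0 → (0x0e>>0)&0x3 = 0x2  ←
flags signed 2b, MSB=1: 2 - 4 = -2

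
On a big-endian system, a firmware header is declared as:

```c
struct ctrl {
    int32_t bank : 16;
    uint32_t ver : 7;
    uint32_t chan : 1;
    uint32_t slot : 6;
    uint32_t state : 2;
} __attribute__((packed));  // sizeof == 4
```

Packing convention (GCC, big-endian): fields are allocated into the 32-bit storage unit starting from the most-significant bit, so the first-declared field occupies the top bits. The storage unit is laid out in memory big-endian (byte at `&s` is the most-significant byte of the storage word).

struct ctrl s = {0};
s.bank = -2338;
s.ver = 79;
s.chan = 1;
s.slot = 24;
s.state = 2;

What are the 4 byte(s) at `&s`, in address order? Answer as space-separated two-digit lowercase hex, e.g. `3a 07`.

f6 de 9f 62

bank (16b) val=-2338 bits=0xf6de at bit 16: 0xf6de0000
ver (7b) val=79 bits=0x4f at bit 9: 0xf6de9e00
chan (1b) val=1 bits=0x1 at bit 8: 0xf6de9f00
slot (6b) val=24 bits=0x18 at bit 2: 0xf6de9f60
state (2b) val=2 bits=0x2 at bit 0: 0xf6de9f62
word = 0xf6de9f62 → big-endian bytes:
  [0]=0xf6  [1]=0xde  [2]=0x9f  [3]=0x62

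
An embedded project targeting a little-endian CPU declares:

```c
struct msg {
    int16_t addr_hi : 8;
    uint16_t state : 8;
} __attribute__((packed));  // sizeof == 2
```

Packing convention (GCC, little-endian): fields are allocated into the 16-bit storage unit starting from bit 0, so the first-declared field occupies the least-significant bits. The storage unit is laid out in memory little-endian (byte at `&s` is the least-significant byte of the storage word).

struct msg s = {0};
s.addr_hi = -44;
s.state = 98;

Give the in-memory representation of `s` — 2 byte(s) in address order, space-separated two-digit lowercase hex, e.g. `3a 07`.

d4 62

[0+:8] addr_hi=-44 & 0xff = 0xd4; word=0x00d4
[8+:8] state=98 & 0xff = 0x62; word=0x62d4
word = 0x62d4 → little-endian bytes:
  [0]=0xd4  [1]=0x62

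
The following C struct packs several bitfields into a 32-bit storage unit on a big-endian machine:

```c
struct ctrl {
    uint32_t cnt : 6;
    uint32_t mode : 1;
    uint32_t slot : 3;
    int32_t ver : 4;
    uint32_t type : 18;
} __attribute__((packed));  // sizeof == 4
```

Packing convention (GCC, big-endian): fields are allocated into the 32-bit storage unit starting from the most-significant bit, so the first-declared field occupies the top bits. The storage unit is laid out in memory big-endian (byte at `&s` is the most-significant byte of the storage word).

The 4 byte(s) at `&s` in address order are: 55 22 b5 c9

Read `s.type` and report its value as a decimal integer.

177609

[0]=0x55 [1]=0x22 [2]=0xb5 [3]=0xc9 (big-endian) → word 0x5522b5c9
cnt:6 @ bit 26 → (0x5522b5c9>>26)&0x3f = 0x15
mode:1 @ bit 25 → (0x5522b5c9>>25)&0x1 = 0x0
slot:3 @ bit 22 → (0x5522b5c9>>22)&0x7 = 0x4
ver:4 @ bit 18 → (0x5522b5c9>>18)&0xf = 0x8
type:18 @ bit 0 → (0x5522b5c9>>0)&0x3ffff = 0x2b5c9  ←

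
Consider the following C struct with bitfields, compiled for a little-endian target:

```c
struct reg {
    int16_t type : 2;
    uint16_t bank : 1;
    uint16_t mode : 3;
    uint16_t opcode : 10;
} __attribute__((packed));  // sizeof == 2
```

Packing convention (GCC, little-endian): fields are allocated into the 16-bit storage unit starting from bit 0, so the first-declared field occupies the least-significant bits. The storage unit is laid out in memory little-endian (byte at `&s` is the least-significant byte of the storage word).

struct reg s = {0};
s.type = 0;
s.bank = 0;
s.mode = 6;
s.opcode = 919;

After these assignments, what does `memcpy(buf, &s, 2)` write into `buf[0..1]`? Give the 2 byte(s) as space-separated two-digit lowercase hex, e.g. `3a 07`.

type (2b) val=0 bits=0x0 at bit 0: 0x0000
bank (1b) val=0 bits=0x0 at bit 2: 0x0000
mode (3b) val=6 bits=0x6 at bit 3: 0x0030
opcode (10b) val=919 bits=0x397 at bit 6: 0xe5f0
word = 0xe5f0 → little-endian bytes:
  [0]=0xf0  [1]=0xe5

f0 e5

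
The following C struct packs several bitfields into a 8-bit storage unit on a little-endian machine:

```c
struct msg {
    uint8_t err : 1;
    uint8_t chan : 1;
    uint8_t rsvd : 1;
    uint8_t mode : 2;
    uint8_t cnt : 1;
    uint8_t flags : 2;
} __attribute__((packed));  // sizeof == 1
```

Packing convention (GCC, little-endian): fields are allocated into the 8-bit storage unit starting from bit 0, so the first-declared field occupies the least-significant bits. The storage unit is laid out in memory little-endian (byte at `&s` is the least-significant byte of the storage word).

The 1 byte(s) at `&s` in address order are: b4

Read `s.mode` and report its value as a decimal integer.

[0]=0xb4 (little-endian) → word 0xb4
err [0+:1] = (word>>0) & 0x1 = 0
chan [1+:1] = (word>>1) & 0x1 = 0
rsvd [2+:1] = (word>>2) & 0x1 = 1
mode [3+:2] = (word>>3) & 0x3 = 2  ←
cnt [5+:1] = (word>>5) & 0x1 = 1
flags [6+:2] = (word>>6) & 0x3 = 2

2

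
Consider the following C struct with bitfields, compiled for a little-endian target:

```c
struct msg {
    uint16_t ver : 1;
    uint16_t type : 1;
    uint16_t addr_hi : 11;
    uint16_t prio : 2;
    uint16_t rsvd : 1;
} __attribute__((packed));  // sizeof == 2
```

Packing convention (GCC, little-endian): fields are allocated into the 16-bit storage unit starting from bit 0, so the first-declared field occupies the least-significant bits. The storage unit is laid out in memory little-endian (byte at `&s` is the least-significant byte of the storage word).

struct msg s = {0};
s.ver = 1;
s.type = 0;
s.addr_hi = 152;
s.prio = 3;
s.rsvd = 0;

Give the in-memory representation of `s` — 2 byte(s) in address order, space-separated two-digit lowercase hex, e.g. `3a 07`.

ver:1 = 1 → 0x1 << 0 → word 0x0001
type:1 = 0 → 0x0 << 1 → word 0x0001
addr_hi:11 = 152 → 0x98 << 2 → word 0x0261
prio:2 = 3 → 0x3 << 13 → word 0x6261
rsvd:1 = 0 → 0x0 << 15 → word 0x6261
word = 0x6261 → little-endian bytes:
  [0]=0x61  [1]=0x62

61 62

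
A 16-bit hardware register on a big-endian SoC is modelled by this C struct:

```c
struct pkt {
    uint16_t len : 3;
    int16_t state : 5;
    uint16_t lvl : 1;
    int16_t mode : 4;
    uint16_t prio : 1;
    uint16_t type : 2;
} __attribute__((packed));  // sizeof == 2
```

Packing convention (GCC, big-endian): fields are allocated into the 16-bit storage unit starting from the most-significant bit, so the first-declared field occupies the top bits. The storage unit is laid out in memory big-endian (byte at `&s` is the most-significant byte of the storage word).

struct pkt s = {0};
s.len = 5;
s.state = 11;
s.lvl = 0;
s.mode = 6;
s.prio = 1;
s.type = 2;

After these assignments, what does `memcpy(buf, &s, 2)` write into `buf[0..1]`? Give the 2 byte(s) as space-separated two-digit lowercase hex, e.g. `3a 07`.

ab 36

len (3b) val=5 bits=0x5 at bit 13: 0xa000
state (5b) val=11 bits=0xb at bit 8: 0xab00
lvl (1b) val=0 bits=0x0 at bit 7: 0xab00
mode (4b) val=6 bits=0x6 at bit 3: 0xab30
prio (1b) val=1 bits=0x1 at bit 2: 0xab34
type (2b) val=2 bits=0x2 at bit 0: 0xab36
word = 0xab36 → big-endian bytes:
  [0]=0xab  [1]=0x36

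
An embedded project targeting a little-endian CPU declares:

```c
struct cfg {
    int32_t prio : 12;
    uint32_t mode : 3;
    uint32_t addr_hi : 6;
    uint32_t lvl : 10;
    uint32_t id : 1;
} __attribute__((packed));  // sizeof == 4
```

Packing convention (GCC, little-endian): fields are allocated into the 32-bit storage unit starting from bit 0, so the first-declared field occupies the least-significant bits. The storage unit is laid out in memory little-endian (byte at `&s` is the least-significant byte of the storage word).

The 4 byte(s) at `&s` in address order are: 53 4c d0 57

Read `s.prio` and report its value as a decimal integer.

[0]=0x53 [1]=0x4c [2]=0xd0 [3]=0x57 (little-endian) → word 0x57d04c53
prio:12 @ bit 0 → (0x57d04c53>>0)&0xfff = 0xc53  ←
mode:3 @ bit 12 → (0x57d04c53>>12)&0x7 = 0x4
addr_hi:6 @ bit 15 → (0x57d04c53>>15)&0x3f = 0x20
lvl:10 @ bit 21 → (0x57d04c53>>21)&0x3ff = 0x2be
id:1 @ bit 31 → (0x57d04c53>>31)&0x1 = 0x0
prio signed 12b, MSB=1: 3155 - 4096 = -941

-941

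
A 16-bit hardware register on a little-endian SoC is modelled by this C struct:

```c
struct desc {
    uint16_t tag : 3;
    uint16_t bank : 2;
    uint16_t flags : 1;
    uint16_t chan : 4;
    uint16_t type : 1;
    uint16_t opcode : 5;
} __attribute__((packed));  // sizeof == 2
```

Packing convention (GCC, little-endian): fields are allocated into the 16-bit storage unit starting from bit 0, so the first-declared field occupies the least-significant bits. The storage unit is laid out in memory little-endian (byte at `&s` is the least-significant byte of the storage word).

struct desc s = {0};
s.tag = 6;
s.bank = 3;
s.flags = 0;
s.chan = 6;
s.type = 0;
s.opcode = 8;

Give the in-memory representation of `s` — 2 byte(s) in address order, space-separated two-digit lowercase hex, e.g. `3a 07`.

[0+:3] tag=6 & 0x7 = 0x6; word=0x0006
[3+:2] bank=3 & 0x3 = 0x3; word=0x001e
[5+:1] flags=0 & 0x1 = 0x0; word=0x001e
[6+:4] chan=6 & 0xf = 0x6; word=0x019e
[10+:1] type=0 & 0x1 = 0x0; word=0x019e
[11+:5] opcode=8 & 0x1f = 0x8; word=0x419e
word = 0x419e → little-endian bytes:
  [0]=0x9e  [1]=0x41

9e 41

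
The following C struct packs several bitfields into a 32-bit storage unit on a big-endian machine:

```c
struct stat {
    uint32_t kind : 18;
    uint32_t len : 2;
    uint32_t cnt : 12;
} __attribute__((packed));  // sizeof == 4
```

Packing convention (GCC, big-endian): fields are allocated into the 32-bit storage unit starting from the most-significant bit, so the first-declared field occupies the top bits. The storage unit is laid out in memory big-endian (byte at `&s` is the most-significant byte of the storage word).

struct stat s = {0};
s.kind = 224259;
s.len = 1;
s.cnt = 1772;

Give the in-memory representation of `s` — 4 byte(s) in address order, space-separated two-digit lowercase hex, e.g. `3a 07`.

[14+:18] kind=224259 & 0x3ffff = 0x36c03; word=0xdb00c000
[12+:2] len=1 & 0x3 = 0x1; word=0xdb00d000
[0+:12] cnt=1772 & 0xfff = 0x6ec; word=0xdb00d6ec
word = 0xdb00d6ec → big-endian bytes:
  [0]=0xdb  [1]=0x00  [2]=0xd6  [3]=0xec

db 00 d6 ec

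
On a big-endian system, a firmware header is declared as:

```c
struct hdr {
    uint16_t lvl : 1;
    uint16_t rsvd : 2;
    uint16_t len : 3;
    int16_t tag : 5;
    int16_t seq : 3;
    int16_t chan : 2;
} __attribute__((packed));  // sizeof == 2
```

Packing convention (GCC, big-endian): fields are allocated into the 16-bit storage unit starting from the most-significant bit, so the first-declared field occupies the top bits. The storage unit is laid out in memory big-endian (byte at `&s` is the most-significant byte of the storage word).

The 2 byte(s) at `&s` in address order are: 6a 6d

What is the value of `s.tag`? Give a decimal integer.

-13

[0]=0x6a [1]=0x6d (big-endian) → word 0x6a6d
lvl [15+:1] = (word>>15) & 0x1 = 0
rsvd [13+:2] = (word>>13) & 0x3 = 3
len [10+:3] = (word>>10) & 0x7 = 2
tag [5+:5] = (word>>5) & 0x1f = 19  ←
seq [2+:3] = (word>>2) & 0x7 = 3
chan [0+:2] = (word>>0) & 0x3 = 1
tag signed 5b, MSB=1: 19 - 32 = -13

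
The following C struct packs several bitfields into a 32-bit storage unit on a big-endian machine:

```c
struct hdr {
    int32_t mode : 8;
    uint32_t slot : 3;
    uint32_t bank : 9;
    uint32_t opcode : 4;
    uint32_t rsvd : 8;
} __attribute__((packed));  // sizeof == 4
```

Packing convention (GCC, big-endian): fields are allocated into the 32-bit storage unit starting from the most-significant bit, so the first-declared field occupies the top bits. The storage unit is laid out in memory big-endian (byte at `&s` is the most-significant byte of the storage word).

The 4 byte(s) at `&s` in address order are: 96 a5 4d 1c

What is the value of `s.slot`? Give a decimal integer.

[0]=0x96 [1]=0xa5 [2]=0x4d [3]=0x1c (big-endian) → word 0x96a54d1c
mode:8 @ bit 24 → (0x96a54d1c>>24)&0xff = 0x96
slot:3 @ bit 21 → (0x96a54d1c>>21)&0x7 = 0x5  ←
bank:9 @ bit 12 → (0x96a54d1c>>12)&0x1ff = 0x54
opcode:4 @ bit 8 → (0x96a54d1c>>8)&0xf = 0xd
rsvd:8 @ bit 0 → (0x96a54d1c>>0)&0xff = 0x1c

5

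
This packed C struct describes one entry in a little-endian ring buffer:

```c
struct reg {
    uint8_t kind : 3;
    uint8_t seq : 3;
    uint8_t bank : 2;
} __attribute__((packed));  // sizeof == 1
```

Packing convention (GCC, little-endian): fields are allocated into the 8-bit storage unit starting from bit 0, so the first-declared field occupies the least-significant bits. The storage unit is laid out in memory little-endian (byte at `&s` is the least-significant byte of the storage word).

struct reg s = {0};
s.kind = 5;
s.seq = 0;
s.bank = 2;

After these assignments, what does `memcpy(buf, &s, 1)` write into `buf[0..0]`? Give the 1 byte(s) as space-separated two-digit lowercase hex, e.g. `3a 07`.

85

kind (3b) val=5 bits=0x5 at bit 0: 0x05
seq (3b) val=0 bits=0x0 at bit 3: 0x05
bank (2b) val=2 bits=0x2 at bit 6: 0x85
word = 0x85 → little-endian bytes:
  [0]=0x85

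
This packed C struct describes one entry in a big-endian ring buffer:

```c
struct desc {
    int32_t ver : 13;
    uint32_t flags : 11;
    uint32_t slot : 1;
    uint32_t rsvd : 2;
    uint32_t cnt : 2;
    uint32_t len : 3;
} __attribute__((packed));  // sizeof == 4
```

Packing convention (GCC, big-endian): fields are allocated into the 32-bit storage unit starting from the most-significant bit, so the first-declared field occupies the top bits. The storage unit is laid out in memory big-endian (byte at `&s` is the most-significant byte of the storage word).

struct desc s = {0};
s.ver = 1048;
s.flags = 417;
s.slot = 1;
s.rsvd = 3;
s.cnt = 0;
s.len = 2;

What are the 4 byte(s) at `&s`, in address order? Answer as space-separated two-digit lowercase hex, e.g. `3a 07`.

ver (13b) val=1048 bits=0x418 at bit 19: 0x20c00000
flags (11b) val=417 bits=0x1a1 at bit 8: 0x20c1a100
slot (1b) val=1 bits=0x1 at bit 7: 0x20c1a180
rsvd (2b) val=3 bits=0x3 at bit 5: 0x20c1a1e0
cnt (2b) val=0 bits=0x0 at bit 3: 0x20c1a1e0
len (3b) val=2 bits=0x2 at bit 0: 0x20c1a1e2
word = 0x20c1a1e2 → big-endian bytes:
  [0]=0x20  [1]=0xc1  [2]=0xa1  [3]=0xe2

20 c1 a1 e2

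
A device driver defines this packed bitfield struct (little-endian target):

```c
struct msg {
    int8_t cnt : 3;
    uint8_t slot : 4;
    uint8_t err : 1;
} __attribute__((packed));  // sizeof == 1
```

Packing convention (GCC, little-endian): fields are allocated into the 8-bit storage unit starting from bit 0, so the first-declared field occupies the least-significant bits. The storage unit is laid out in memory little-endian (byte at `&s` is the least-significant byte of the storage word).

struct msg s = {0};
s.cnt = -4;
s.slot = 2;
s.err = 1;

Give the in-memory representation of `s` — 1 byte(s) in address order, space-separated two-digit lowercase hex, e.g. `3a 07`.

cnt:3 = -4 → 0x4 << 0 → word 0x04
slot:4 = 2 → 0x2 << 3 → word 0x14
err:1 = 1 → 0x1 << 7 → word 0x94
word = 0x94 → little-endian bytes:
  [0]=0x94

94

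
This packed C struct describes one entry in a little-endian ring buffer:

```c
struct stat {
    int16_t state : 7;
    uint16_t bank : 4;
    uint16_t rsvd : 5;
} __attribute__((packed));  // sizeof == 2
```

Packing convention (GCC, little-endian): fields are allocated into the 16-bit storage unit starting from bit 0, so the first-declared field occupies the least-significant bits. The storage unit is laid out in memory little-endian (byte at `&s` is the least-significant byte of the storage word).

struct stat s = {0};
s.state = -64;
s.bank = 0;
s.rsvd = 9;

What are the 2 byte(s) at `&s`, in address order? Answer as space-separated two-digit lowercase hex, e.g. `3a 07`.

state (7b) val=-64 bits=0x40 at bit 0: 0x0040
bank (4b) val=0 bits=0x0 at bit 7: 0x0040
rsvd (5b) val=9 bits=0x9 at bit 11: 0x4840
word = 0x4840 → little-endian bytes:
  [0]=0x40  [1]=0x48

40 48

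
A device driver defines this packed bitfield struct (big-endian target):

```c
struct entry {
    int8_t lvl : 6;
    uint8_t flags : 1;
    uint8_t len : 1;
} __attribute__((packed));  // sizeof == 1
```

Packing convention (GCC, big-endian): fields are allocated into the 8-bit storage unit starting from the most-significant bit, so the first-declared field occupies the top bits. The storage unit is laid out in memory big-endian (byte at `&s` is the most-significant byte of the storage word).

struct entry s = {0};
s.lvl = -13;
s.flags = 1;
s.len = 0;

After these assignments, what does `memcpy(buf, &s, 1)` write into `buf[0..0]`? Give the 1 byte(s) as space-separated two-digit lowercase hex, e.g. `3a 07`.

ce

[2+:6] lvl=-13 & 0x3f = 0x33; word=0xcc
[1+:1] flags=1 & 0x1 = 0x1; word=0xce
[0+:1] len=0 & 0x1 = 0x0; word=0xce
word = 0xce → big-endian bytes:
  [0]=0xce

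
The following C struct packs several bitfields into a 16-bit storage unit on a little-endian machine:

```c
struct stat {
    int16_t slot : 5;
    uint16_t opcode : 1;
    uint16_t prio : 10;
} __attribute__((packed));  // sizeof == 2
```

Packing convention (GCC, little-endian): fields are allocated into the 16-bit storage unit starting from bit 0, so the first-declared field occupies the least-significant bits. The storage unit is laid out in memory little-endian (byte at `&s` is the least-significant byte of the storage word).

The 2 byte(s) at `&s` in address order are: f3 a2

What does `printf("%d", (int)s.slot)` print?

[0]=0xf3 [1]=0xa2 (little-endian) → word 0xa2f3
slot:5 @ bit 0 → (0xa2f3>>0)&0x1f = 0x13  ←
opcode:1 @ bit 5 → (0xa2f3>>5)&0x1 = 0x1
prio:10 @ bit 6 → (0xa2f3>>6)&0x3ff = 0x28b
slot signed 5b, MSB=1: 19 - 32 = -13

-13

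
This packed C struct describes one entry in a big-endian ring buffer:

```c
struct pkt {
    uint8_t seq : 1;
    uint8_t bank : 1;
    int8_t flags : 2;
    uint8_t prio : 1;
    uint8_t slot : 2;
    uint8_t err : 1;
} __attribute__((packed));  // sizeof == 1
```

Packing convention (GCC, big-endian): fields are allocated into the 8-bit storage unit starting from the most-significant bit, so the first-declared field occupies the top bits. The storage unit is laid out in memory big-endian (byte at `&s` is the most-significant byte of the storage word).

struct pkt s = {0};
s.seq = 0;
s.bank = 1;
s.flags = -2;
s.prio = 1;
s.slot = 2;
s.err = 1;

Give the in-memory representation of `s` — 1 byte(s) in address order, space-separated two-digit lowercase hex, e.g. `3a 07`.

6d

seq (1b) val=0 bits=0x0 at bit 7: 0x00
bank (1b) val=1 bits=0x1 at bit 6: 0x40
flags (2b) val=-2 bits=0x2 at bit 4: 0x60
prio (1b) val=1 bits=0x1 at bit 3: 0x68
slot (2b) val=2 bits=0x2 at bit 1: 0x6c
err (1b) val=1 bits=0x1 at bit 0: 0x6d
word = 0x6d → big-endian bytes:
  [0]=0x6d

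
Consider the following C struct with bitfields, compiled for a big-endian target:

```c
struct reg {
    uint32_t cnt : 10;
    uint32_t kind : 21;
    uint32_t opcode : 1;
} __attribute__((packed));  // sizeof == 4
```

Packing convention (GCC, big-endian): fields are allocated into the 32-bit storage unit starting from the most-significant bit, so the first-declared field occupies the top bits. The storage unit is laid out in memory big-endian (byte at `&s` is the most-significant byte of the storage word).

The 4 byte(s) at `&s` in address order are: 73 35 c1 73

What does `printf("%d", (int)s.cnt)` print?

[0]=0x73 [1]=0x35 [2]=0xc1 [3]=0x73 (big-endian) → word 0x7335c173
cnt:10 @ bit 22 → (0x7335c173>>22)&0x3ff = 0x1cc  ←
kind:21 @ bit 1 → (0x7335c173>>1)&0x1fffff = 0x1ae0b9
opcode:1 @ bit 0 → (0x7335c173>>0)&0x1 = 0x1

460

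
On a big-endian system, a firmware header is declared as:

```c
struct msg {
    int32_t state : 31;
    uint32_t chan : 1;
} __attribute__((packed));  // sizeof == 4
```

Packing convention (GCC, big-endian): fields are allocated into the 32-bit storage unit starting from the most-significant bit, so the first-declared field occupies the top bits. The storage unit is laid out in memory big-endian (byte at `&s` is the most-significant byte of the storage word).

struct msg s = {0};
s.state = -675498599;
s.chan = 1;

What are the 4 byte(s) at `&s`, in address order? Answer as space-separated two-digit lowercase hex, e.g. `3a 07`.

state (31b) val=-675498599 bits=0x57bcb599 at bit 1: 0xaf796b32
chan (1b) val=1 bits=0x1 at bit 0: 0xaf796b33
word = 0xaf796b33 → big-endian bytes:
  [0]=0xaf  [1]=0x79  [2]=0x6b  [3]=0x33

af 79 6b 33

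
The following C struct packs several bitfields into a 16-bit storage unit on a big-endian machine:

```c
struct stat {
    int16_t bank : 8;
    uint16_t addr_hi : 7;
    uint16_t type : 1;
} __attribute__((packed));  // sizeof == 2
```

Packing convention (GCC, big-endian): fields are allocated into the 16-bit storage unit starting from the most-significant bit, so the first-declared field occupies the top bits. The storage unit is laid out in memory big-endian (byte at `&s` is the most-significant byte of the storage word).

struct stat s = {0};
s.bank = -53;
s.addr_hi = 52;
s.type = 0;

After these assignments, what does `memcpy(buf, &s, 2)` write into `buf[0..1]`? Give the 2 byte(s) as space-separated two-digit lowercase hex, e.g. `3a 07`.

[8+:8] bank=-53 & 0xff = 0xcb; word=0xcb00
[1+:7] addr_hi=52 & 0x7f = 0x34; word=0xcb68
[0+:1] type=0 & 0x1 = 0x0; word=0xcb68
word = 0xcb68 → big-endian bytes:
  [0]=0xcb  [1]=0x68

cb 68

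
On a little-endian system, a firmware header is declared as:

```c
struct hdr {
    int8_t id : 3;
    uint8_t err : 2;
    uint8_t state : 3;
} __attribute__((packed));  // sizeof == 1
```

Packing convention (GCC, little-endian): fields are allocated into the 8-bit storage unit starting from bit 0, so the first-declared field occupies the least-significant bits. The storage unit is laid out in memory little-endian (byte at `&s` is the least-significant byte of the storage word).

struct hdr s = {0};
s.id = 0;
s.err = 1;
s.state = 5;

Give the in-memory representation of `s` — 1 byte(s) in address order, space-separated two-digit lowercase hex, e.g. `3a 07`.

a8

[0+:3] id=0 & 0x7 = 0x0; word=0x00
[3+:2] err=1 & 0x3 = 0x1; word=0x08
[5+:3] state=5 & 0x7 = 0x5; word=0xa8
word = 0xa8 → little-endian bytes:
  [0]=0xa8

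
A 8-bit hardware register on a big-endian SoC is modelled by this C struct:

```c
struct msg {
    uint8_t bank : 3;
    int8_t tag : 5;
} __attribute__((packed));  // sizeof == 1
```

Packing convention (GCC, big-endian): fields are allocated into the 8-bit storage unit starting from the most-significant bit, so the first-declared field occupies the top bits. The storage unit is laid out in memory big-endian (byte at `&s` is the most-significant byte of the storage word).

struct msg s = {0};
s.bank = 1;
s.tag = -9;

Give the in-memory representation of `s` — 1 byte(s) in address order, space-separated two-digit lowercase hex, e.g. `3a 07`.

[5+:3] bank=1 & 0x7 = 0x1; word=0x20
[0+:5] tag=-9 & 0x1f = 0x17; word=0x37
word = 0x37 → big-endian bytes:
  [0]=0x37

37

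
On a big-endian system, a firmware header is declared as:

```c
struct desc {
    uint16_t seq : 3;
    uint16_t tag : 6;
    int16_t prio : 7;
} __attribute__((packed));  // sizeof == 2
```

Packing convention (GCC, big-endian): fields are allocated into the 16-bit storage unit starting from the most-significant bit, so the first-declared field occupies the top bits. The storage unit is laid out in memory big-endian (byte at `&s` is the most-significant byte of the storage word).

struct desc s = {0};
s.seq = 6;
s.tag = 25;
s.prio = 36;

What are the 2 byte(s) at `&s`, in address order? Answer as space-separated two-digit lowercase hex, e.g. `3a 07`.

cc a4

seq (3b) val=6 bits=0x6 at bit 13: 0xc000
tag (6b) val=25 bits=0x19 at bit 7: 0xcc80
prio (7b) val=36 bits=0x24 at bit 0: 0xcca4
word = 0xcca4 → big-endian bytes:
  [0]=0xcc  [1]=0xa4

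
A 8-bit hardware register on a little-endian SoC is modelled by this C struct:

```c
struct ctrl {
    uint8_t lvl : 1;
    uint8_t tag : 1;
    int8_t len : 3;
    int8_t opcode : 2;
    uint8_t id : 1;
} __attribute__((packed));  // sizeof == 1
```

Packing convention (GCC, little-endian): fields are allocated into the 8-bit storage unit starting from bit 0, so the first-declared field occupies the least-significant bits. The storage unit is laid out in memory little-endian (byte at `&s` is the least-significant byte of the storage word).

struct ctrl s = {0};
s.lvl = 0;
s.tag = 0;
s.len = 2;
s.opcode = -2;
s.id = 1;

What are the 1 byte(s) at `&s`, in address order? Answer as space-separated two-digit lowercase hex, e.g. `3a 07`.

c8

[0+:1] lvl=0 & 0x1 = 0x0; word=0x00
[1+:1] tag=0 & 0x1 = 0x0; word=0x00
[2+:3] len=2 & 0x7 = 0x2; word=0x08
[5+:2] opcode=-2 & 0x3 = 0x2; word=0x48
[7+:1] id=1 & 0x1 = 0x1; word=0xc8
word = 0xc8 → little-endian bytes:
  [0]=0xc8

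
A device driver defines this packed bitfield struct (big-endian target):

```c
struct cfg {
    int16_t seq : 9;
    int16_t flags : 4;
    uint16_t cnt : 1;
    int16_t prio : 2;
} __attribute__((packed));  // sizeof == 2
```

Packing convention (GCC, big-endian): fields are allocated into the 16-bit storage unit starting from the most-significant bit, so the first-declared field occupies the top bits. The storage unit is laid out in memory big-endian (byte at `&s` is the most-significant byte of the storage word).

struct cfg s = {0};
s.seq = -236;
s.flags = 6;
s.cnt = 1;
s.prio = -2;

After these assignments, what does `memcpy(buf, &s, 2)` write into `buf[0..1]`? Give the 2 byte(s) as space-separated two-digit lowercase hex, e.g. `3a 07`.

8a 36

seq (9b) val=-236 bits=0x114 at bit 7: 0x8a00
flags (4b) val=6 bits=0x6 at bit 3: 0x8a30
cnt (1b) val=1 bits=0x1 at bit 2: 0x8a34
prio (2b) val=-2 bits=0x2 at bit 0: 0x8a36
word = 0x8a36 → big-endian bytes:
  [0]=0x8a  [1]=0x36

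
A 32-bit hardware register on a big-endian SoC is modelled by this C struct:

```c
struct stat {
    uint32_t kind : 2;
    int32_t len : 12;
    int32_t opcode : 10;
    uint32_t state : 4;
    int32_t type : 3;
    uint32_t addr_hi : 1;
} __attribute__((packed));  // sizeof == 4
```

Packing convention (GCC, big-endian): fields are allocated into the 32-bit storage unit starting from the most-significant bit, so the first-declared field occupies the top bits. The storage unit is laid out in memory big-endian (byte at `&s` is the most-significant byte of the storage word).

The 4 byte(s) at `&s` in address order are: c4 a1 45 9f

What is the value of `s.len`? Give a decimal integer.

296

[0]=0xc4 [1]=0xa1 [2]=0x45 [3]=0x9f (big-endian) → word 0xc4a1459f
kind:2 @ bit 30 → (0xc4a1459f>>30)&0x3 = 0x3
len:12 @ bit 18 → (0xc4a1459f>>18)&0xfff = 0x128  ←
opcode:10 @ bit 8 → (0xc4a1459f>>8)&0x3ff = 0x145
state:4 @ bit 4 → (0xc4a1459f>>4)&0xf = 0x9
type:3 @ bit 1 → (0xc4a1459f>>1)&0x7 = 0x7
addr_hi:1 @ bit 0 → (0xc4a1459f>>0)&0x1 = 0x1
len signed 12b, MSB=0: value = 296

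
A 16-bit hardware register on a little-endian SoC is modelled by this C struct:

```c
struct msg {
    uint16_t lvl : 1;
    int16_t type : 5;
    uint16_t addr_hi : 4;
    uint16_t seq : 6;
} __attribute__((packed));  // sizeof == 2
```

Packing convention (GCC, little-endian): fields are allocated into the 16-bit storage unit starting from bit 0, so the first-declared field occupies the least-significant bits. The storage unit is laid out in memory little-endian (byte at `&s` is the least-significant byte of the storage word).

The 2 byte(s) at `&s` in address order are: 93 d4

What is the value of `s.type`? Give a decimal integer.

9

[0]=0x93 [1]=0xd4 (little-endian) → word 0xd493
lvl [0+:1] = (word>>0) & 0x1 = 1
type [1+:5] = (word>>1) & 0x1f = 9  ←
addr_hi [6+:4] = (word>>6) & 0xf = 2
seq [10+:6] = (word>>10) & 0x3f = 53
type signed 5b, MSB=0: value = 9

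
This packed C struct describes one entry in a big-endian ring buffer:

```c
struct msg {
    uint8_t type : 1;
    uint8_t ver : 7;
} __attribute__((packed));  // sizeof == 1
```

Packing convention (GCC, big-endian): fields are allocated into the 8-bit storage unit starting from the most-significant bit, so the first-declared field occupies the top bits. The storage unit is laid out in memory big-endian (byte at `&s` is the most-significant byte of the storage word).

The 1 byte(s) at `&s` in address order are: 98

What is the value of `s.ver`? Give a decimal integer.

24

[0]=0x98 (big-endian) → word 0x98
type [7+:1] = (word>>7) & 0x1 = 1
ver [0+:7] = (word>>0) & 0x7f = 24  ←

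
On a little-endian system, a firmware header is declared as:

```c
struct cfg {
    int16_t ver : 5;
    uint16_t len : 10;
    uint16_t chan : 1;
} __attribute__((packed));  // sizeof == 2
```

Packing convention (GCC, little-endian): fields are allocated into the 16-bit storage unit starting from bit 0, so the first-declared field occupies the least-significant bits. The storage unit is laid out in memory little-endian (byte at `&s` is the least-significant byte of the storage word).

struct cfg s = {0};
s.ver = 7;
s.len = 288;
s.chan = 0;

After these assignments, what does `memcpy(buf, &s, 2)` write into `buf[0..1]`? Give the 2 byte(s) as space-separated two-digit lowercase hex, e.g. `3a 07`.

07 24

[0+:5] ver=7 & 0x1f = 0x7; word=0x0007
[5+:10] len=288 & 0x3ff = 0x120; word=0x2407
[15+:1] chan=0 & 0x1 = 0x0; word=0x2407
word = 0x2407 → little-endian bytes:
  [0]=0x07  [1]=0x24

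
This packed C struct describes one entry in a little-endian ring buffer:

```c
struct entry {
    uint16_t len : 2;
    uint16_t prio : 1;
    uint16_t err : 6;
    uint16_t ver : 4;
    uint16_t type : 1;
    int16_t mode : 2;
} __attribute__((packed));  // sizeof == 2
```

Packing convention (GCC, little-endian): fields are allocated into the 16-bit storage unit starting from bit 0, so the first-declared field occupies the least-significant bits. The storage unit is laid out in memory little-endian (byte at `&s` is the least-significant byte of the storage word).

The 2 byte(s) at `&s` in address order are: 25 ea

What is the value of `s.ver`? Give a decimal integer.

[0]=0x25 [1]=0xea (little-endian) → word 0xea25
len [0+:2] = (word>>0) & 0x3 = 1
prio [2+:1] = (word>>2) & 0x1 = 1
err [3+:6] = (word>>3) & 0x3f = 4
ver [9+:4] = (word>>9) & 0xf = 5  ←
type [13+:1] = (word>>13) & 0x1 = 1
mode [14+:2] = (word>>14) & 0x3 = 3

5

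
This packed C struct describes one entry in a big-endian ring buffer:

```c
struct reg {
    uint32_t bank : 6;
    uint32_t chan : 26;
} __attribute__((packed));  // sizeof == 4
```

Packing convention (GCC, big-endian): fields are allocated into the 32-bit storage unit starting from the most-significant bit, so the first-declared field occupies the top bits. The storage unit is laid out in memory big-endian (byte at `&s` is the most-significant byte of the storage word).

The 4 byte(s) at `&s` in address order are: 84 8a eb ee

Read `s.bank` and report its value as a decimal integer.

[0]=0x84 [1]=0x8a [2]=0xeb [3]=0xee (big-endian) → word 0x848aebee
bank:6 @ bit 26 → (0x848aebee>>26)&0x3f = 0x21  ←
chan:26 @ bit 0 → (0x848aebee>>0)&0x3ffffff = 0x8aebee

33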